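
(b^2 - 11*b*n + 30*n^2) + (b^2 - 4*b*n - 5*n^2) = 2*b^2 - 15*b*n + 25*n^2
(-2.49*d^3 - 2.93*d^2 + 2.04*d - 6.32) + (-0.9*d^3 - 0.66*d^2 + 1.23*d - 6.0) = -3.39*d^3 - 3.59*d^2 + 3.27*d - 12.32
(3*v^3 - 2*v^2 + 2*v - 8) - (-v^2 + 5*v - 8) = 3*v^3 - v^2 - 3*v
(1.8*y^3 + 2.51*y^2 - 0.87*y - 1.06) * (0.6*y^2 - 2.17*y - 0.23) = 1.08*y^5 - 2.4*y^4 - 6.3827*y^3 + 0.6746*y^2 + 2.5003*y + 0.2438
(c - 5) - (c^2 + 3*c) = -c^2 - 2*c - 5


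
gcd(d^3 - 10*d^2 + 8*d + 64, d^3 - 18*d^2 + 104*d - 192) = d^2 - 12*d + 32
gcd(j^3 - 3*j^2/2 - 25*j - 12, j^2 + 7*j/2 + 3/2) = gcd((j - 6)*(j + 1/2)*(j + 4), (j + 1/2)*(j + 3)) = j + 1/2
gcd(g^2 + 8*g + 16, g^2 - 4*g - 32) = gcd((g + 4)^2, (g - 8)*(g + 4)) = g + 4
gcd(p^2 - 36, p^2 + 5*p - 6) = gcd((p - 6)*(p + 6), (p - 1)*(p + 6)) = p + 6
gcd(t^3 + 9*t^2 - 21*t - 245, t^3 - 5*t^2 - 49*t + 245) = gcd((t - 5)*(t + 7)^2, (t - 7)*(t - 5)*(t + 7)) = t^2 + 2*t - 35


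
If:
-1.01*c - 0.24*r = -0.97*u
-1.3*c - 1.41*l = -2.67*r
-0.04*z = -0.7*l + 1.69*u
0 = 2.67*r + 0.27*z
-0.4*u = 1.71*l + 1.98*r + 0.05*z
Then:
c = 0.00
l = 0.00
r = 0.00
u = 0.00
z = 0.00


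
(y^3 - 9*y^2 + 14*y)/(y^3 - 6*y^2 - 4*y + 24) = y*(y - 7)/(y^2 - 4*y - 12)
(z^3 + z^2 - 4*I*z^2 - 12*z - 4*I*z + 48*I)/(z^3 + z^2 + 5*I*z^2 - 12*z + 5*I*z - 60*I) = (z - 4*I)/(z + 5*I)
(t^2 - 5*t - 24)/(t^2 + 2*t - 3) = (t - 8)/(t - 1)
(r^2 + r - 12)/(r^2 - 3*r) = (r + 4)/r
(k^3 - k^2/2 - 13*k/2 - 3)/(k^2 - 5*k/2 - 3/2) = k + 2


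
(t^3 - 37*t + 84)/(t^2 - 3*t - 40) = (-t^3 + 37*t - 84)/(-t^2 + 3*t + 40)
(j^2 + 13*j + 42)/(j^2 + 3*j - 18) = (j + 7)/(j - 3)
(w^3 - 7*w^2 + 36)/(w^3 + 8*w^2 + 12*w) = (w^2 - 9*w + 18)/(w*(w + 6))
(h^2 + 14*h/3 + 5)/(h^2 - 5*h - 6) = (h^2 + 14*h/3 + 5)/(h^2 - 5*h - 6)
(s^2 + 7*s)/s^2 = (s + 7)/s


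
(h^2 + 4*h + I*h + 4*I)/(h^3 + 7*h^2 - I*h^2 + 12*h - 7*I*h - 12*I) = (h + I)/(h^2 + h*(3 - I) - 3*I)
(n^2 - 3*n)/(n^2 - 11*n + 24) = n/(n - 8)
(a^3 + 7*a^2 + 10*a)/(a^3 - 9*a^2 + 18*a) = (a^2 + 7*a + 10)/(a^2 - 9*a + 18)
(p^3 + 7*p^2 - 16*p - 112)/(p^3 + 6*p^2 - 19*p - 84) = (p + 4)/(p + 3)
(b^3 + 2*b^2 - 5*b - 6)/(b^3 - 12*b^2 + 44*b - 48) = (b^2 + 4*b + 3)/(b^2 - 10*b + 24)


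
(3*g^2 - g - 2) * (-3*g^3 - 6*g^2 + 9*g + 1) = -9*g^5 - 15*g^4 + 39*g^3 + 6*g^2 - 19*g - 2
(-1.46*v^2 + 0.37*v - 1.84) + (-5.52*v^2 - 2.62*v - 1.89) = -6.98*v^2 - 2.25*v - 3.73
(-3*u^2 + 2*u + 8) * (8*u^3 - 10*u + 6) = -24*u^5 + 16*u^4 + 94*u^3 - 38*u^2 - 68*u + 48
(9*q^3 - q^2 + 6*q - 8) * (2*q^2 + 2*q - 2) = 18*q^5 + 16*q^4 - 8*q^3 - 2*q^2 - 28*q + 16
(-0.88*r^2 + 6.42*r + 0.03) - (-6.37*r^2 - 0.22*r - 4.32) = 5.49*r^2 + 6.64*r + 4.35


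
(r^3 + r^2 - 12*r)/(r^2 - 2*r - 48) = r*(-r^2 - r + 12)/(-r^2 + 2*r + 48)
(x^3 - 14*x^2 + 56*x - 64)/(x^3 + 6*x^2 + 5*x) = (x^3 - 14*x^2 + 56*x - 64)/(x*(x^2 + 6*x + 5))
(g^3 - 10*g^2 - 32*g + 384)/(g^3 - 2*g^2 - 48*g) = (g - 8)/g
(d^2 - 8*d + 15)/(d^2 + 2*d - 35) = (d - 3)/(d + 7)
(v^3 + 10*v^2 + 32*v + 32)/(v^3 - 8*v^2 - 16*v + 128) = (v^2 + 6*v + 8)/(v^2 - 12*v + 32)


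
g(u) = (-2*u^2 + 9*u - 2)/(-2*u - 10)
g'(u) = (9 - 4*u)/(-2*u - 10) + 2*(-2*u^2 + 9*u - 2)/(-2*u - 10)^2 = (u^2 + 10*u - 47/2)/(u^2 + 10*u + 25)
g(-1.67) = 3.39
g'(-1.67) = -3.37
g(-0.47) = 0.74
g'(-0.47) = -1.36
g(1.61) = -0.55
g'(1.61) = -0.11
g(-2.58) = 7.96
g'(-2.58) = -7.28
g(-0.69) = 1.06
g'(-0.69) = -1.61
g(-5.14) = -361.07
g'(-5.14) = -2473.49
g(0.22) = 0.01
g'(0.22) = -0.78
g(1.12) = -0.46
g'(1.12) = -0.29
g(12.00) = 5.35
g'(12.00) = 0.83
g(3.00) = -0.44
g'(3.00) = 0.24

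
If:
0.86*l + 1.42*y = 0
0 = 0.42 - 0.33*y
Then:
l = -2.10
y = 1.27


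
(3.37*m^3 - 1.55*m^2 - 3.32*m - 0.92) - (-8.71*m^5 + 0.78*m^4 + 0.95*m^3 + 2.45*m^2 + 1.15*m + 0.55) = 8.71*m^5 - 0.78*m^4 + 2.42*m^3 - 4.0*m^2 - 4.47*m - 1.47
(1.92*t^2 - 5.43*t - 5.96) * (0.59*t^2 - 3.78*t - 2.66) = 1.1328*t^4 - 10.4613*t^3 + 11.9018*t^2 + 36.9726*t + 15.8536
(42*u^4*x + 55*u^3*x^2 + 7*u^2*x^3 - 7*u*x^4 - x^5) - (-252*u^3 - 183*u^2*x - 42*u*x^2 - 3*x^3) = 42*u^4*x + 55*u^3*x^2 + 252*u^3 + 7*u^2*x^3 + 183*u^2*x - 7*u*x^4 + 42*u*x^2 - x^5 + 3*x^3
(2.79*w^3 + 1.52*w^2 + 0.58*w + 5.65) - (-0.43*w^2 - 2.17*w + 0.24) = 2.79*w^3 + 1.95*w^2 + 2.75*w + 5.41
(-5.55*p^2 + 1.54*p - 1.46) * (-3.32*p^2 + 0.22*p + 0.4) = 18.426*p^4 - 6.3338*p^3 + 2.966*p^2 + 0.2948*p - 0.584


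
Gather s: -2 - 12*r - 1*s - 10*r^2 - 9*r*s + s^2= -10*r^2 - 12*r + s^2 + s*(-9*r - 1) - 2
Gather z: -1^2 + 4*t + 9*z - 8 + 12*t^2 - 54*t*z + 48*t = 12*t^2 + 52*t + z*(9 - 54*t) - 9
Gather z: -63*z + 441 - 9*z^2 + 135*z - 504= -9*z^2 + 72*z - 63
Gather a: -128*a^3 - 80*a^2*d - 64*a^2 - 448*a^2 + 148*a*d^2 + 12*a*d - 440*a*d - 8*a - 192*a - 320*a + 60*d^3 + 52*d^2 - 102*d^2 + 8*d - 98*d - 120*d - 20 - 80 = -128*a^3 + a^2*(-80*d - 512) + a*(148*d^2 - 428*d - 520) + 60*d^3 - 50*d^2 - 210*d - 100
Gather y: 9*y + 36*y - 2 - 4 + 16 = 45*y + 10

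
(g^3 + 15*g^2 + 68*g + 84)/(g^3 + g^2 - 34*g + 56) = (g^2 + 8*g + 12)/(g^2 - 6*g + 8)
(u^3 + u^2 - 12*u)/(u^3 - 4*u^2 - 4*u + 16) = u*(u^2 + u - 12)/(u^3 - 4*u^2 - 4*u + 16)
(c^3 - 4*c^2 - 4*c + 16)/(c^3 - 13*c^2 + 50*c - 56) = (c + 2)/(c - 7)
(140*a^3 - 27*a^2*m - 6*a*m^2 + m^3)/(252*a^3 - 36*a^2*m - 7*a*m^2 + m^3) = (20*a^2 - a*m - m^2)/(36*a^2 - m^2)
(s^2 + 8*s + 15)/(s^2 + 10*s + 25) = (s + 3)/(s + 5)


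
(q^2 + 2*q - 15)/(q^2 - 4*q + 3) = (q + 5)/(q - 1)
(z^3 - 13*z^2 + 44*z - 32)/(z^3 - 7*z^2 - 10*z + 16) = (z - 4)/(z + 2)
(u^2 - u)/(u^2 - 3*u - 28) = u*(1 - u)/(-u^2 + 3*u + 28)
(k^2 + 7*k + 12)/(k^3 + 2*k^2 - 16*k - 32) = (k + 3)/(k^2 - 2*k - 8)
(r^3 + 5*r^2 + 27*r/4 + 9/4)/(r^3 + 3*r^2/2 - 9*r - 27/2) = (r + 1/2)/(r - 3)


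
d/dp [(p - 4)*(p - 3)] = 2*p - 7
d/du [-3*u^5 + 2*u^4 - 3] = u^3*(8 - 15*u)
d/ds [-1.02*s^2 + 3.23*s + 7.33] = 3.23 - 2.04*s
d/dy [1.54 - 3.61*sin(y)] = -3.61*cos(y)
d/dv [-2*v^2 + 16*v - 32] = 16 - 4*v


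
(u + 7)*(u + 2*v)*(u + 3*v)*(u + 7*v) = u^4 + 12*u^3*v + 7*u^3 + 41*u^2*v^2 + 84*u^2*v + 42*u*v^3 + 287*u*v^2 + 294*v^3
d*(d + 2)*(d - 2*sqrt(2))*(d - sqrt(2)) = d^4 - 3*sqrt(2)*d^3 + 2*d^3 - 6*sqrt(2)*d^2 + 4*d^2 + 8*d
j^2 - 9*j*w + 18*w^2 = (j - 6*w)*(j - 3*w)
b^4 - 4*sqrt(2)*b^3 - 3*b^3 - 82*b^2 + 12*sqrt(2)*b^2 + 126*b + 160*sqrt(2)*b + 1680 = (b - 8)*(b + 5)*(b - 7*sqrt(2))*(b + 3*sqrt(2))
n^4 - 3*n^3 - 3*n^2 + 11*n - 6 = (n - 3)*(n - 1)^2*(n + 2)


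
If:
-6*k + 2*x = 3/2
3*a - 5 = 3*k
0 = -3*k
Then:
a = 5/3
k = 0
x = 3/4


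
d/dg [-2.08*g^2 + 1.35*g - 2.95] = 1.35 - 4.16*g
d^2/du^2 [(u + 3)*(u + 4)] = 2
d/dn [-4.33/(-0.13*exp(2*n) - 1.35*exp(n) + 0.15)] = (-1.1258*exp(n) - 5.8455)*exp(n)/(0.13*exp(2*n) + 1.35*exp(n) - 0.15)^2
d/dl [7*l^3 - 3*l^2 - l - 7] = 21*l^2 - 6*l - 1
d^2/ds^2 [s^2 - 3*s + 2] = 2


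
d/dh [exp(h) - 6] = exp(h)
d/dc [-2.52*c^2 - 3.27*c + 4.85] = -5.04*c - 3.27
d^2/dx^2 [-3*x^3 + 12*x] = -18*x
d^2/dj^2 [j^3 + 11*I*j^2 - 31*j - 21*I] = 6*j + 22*I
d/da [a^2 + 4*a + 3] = 2*a + 4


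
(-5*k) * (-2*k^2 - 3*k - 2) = 10*k^3 + 15*k^2 + 10*k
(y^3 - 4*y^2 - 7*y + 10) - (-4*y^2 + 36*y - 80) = y^3 - 43*y + 90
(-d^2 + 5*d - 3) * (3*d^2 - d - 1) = -3*d^4 + 16*d^3 - 13*d^2 - 2*d + 3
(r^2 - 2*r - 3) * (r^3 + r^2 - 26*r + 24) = r^5 - r^4 - 31*r^3 + 73*r^2 + 30*r - 72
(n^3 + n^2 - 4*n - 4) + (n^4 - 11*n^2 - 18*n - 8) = n^4 + n^3 - 10*n^2 - 22*n - 12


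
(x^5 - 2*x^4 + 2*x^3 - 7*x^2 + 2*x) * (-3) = -3*x^5 + 6*x^4 - 6*x^3 + 21*x^2 - 6*x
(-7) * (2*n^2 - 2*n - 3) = -14*n^2 + 14*n + 21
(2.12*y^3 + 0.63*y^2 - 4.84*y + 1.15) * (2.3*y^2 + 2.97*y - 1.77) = 4.876*y^5 + 7.7454*y^4 - 13.0133*y^3 - 12.8449*y^2 + 11.9823*y - 2.0355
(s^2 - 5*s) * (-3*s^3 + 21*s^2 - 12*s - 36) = -3*s^5 + 36*s^4 - 117*s^3 + 24*s^2 + 180*s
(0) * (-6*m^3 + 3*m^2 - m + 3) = 0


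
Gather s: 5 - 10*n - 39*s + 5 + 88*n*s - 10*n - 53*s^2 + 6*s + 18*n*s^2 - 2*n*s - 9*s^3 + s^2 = -20*n - 9*s^3 + s^2*(18*n - 52) + s*(86*n - 33) + 10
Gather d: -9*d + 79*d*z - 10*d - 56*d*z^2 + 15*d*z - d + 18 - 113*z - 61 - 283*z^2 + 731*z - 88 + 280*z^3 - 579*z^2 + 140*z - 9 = d*(-56*z^2 + 94*z - 20) + 280*z^3 - 862*z^2 + 758*z - 140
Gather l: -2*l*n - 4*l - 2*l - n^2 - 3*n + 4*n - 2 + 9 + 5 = l*(-2*n - 6) - n^2 + n + 12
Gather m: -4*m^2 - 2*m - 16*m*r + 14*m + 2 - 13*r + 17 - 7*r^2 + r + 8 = -4*m^2 + m*(12 - 16*r) - 7*r^2 - 12*r + 27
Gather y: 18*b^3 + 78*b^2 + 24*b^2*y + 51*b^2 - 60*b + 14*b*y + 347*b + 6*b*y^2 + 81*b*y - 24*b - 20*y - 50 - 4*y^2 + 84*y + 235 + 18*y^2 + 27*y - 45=18*b^3 + 129*b^2 + 263*b + y^2*(6*b + 14) + y*(24*b^2 + 95*b + 91) + 140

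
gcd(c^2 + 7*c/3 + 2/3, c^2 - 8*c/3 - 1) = c + 1/3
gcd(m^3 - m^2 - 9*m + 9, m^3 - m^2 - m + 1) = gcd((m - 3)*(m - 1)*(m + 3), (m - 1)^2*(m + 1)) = m - 1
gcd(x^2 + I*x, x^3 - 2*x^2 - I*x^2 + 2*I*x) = x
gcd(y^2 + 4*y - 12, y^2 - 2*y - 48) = y + 6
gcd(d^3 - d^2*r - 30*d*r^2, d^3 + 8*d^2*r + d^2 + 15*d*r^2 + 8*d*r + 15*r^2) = d + 5*r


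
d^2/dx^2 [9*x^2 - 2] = 18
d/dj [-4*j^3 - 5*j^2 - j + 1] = -12*j^2 - 10*j - 1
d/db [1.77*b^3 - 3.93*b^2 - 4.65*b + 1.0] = 5.31*b^2 - 7.86*b - 4.65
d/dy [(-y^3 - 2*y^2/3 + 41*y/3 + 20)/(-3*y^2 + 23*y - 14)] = (9*y^4 - 138*y^3 + 203*y^2 + 416*y - 1954)/(3*(9*y^4 - 138*y^3 + 613*y^2 - 644*y + 196))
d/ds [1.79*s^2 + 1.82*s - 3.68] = 3.58*s + 1.82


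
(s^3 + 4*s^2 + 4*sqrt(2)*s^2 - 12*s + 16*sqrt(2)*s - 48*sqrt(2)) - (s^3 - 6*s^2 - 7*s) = 4*sqrt(2)*s^2 + 10*s^2 - 5*s + 16*sqrt(2)*s - 48*sqrt(2)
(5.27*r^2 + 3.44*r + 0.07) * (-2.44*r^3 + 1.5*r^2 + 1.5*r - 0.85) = -12.8588*r^5 - 0.4886*r^4 + 12.8942*r^3 + 0.785500000000001*r^2 - 2.819*r - 0.0595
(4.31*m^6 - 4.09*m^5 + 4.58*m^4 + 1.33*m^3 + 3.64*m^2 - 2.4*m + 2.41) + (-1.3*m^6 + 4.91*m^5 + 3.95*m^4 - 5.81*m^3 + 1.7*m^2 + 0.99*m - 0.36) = 3.01*m^6 + 0.82*m^5 + 8.53*m^4 - 4.48*m^3 + 5.34*m^2 - 1.41*m + 2.05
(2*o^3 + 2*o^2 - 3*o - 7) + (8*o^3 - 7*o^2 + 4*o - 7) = 10*o^3 - 5*o^2 + o - 14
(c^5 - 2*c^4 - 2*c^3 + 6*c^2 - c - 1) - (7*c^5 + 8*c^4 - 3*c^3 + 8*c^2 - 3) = -6*c^5 - 10*c^4 + c^3 - 2*c^2 - c + 2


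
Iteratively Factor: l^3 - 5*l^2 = (l)*(l^2 - 5*l) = l*(l - 5)*(l)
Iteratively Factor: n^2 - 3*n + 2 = (n - 1)*(n - 2)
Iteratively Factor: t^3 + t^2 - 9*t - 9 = (t - 3)*(t^2 + 4*t + 3) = (t - 3)*(t + 3)*(t + 1)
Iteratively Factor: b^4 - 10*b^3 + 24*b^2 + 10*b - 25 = (b - 5)*(b^3 - 5*b^2 - b + 5) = (b - 5)^2*(b^2 - 1) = (b - 5)^2*(b + 1)*(b - 1)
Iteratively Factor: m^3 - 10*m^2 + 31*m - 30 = (m - 3)*(m^2 - 7*m + 10) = (m - 3)*(m - 2)*(m - 5)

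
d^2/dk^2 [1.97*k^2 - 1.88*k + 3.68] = 3.94000000000000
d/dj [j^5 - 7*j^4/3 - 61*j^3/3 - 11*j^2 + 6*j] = 5*j^4 - 28*j^3/3 - 61*j^2 - 22*j + 6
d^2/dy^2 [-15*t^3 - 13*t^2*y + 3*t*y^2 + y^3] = 6*t + 6*y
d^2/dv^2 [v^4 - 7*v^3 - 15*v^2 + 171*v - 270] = 12*v^2 - 42*v - 30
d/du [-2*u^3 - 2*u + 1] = -6*u^2 - 2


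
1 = 1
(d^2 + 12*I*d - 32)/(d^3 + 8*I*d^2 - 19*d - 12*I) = (d + 8*I)/(d^2 + 4*I*d - 3)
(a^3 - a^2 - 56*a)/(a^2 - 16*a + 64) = a*(a + 7)/(a - 8)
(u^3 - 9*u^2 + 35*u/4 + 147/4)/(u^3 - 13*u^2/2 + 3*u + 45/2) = (2*u^2 - 21*u + 49)/(2*(u^2 - 8*u + 15))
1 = 1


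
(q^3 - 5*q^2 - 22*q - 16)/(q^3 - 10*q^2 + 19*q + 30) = (q^2 - 6*q - 16)/(q^2 - 11*q + 30)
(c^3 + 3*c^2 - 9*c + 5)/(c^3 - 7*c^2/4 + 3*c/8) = 8*(c^3 + 3*c^2 - 9*c + 5)/(c*(8*c^2 - 14*c + 3))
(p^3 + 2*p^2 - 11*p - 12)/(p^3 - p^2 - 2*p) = (p^2 + p - 12)/(p*(p - 2))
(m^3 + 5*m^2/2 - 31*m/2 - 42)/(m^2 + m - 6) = (m^2 - m/2 - 14)/(m - 2)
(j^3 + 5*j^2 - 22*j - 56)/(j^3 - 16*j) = (j^2 + 9*j + 14)/(j*(j + 4))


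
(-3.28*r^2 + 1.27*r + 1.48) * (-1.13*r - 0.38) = 3.7064*r^3 - 0.1887*r^2 - 2.155*r - 0.5624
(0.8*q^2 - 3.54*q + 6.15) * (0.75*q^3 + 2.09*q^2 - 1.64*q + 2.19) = 0.6*q^5 - 0.983*q^4 - 4.0981*q^3 + 20.4111*q^2 - 17.8386*q + 13.4685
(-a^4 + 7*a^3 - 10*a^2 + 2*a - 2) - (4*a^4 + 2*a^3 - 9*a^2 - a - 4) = -5*a^4 + 5*a^3 - a^2 + 3*a + 2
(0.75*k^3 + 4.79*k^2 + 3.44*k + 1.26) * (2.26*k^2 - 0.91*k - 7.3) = 1.695*k^5 + 10.1429*k^4 - 2.0595*k^3 - 35.2498*k^2 - 26.2586*k - 9.198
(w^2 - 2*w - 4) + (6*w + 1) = w^2 + 4*w - 3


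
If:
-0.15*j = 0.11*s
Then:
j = -0.733333333333333*s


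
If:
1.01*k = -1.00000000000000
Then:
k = -0.99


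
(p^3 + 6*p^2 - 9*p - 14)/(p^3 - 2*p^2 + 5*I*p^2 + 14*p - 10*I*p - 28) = (p^2 + 8*p + 7)/(p^2 + 5*I*p + 14)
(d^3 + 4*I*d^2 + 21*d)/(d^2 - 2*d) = (d^2 + 4*I*d + 21)/(d - 2)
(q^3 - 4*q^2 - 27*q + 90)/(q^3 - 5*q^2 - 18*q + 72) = (q + 5)/(q + 4)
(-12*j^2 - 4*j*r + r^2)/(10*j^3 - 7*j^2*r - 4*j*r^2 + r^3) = (-6*j + r)/(5*j^2 - 6*j*r + r^2)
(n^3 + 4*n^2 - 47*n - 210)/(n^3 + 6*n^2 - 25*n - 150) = (n - 7)/(n - 5)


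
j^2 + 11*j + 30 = (j + 5)*(j + 6)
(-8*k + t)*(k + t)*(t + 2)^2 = -8*k^2*t^2 - 32*k^2*t - 32*k^2 - 7*k*t^3 - 28*k*t^2 - 28*k*t + t^4 + 4*t^3 + 4*t^2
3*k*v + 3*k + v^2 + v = (3*k + v)*(v + 1)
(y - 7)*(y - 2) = y^2 - 9*y + 14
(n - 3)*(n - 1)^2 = n^3 - 5*n^2 + 7*n - 3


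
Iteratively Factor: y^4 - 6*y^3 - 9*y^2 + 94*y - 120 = (y + 4)*(y^3 - 10*y^2 + 31*y - 30) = (y - 2)*(y + 4)*(y^2 - 8*y + 15) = (y - 3)*(y - 2)*(y + 4)*(y - 5)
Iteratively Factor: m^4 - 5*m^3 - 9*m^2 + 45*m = (m - 5)*(m^3 - 9*m) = (m - 5)*(m - 3)*(m^2 + 3*m) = m*(m - 5)*(m - 3)*(m + 3)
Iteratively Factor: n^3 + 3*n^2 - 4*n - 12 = (n - 2)*(n^2 + 5*n + 6) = (n - 2)*(n + 2)*(n + 3)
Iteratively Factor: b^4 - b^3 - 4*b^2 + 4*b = (b - 1)*(b^3 - 4*b) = (b - 1)*(b + 2)*(b^2 - 2*b) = (b - 2)*(b - 1)*(b + 2)*(b)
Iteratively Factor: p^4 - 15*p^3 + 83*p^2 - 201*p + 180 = (p - 5)*(p^3 - 10*p^2 + 33*p - 36) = (p - 5)*(p - 3)*(p^2 - 7*p + 12) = (p - 5)*(p - 4)*(p - 3)*(p - 3)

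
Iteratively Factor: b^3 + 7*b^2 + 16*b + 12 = (b + 2)*(b^2 + 5*b + 6) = (b + 2)*(b + 3)*(b + 2)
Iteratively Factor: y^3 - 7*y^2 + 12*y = (y - 4)*(y^2 - 3*y) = (y - 4)*(y - 3)*(y)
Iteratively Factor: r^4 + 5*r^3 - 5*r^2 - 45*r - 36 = (r - 3)*(r^3 + 8*r^2 + 19*r + 12) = (r - 3)*(r + 1)*(r^2 + 7*r + 12) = (r - 3)*(r + 1)*(r + 4)*(r + 3)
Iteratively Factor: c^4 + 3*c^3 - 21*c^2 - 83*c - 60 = (c - 5)*(c^3 + 8*c^2 + 19*c + 12) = (c - 5)*(c + 3)*(c^2 + 5*c + 4) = (c - 5)*(c + 1)*(c + 3)*(c + 4)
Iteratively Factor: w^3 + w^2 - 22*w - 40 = (w + 2)*(w^2 - w - 20) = (w + 2)*(w + 4)*(w - 5)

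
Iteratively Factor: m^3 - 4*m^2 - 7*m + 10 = (m + 2)*(m^2 - 6*m + 5) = (m - 5)*(m + 2)*(m - 1)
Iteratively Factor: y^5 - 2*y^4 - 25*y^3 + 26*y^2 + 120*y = (y - 3)*(y^4 + y^3 - 22*y^2 - 40*y) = (y - 3)*(y + 4)*(y^3 - 3*y^2 - 10*y) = (y - 5)*(y - 3)*(y + 4)*(y^2 + 2*y) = y*(y - 5)*(y - 3)*(y + 4)*(y + 2)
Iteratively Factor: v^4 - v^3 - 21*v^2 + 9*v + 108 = (v - 4)*(v^3 + 3*v^2 - 9*v - 27) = (v - 4)*(v + 3)*(v^2 - 9) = (v - 4)*(v - 3)*(v + 3)*(v + 3)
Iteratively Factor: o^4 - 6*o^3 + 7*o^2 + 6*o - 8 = (o - 4)*(o^3 - 2*o^2 - o + 2) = (o - 4)*(o - 2)*(o^2 - 1) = (o - 4)*(o - 2)*(o - 1)*(o + 1)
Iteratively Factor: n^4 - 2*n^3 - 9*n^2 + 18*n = (n - 3)*(n^3 + n^2 - 6*n) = n*(n - 3)*(n^2 + n - 6) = n*(n - 3)*(n - 2)*(n + 3)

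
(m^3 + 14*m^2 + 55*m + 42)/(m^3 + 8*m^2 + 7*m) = (m + 6)/m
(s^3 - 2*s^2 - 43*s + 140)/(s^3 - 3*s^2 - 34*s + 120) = (s + 7)/(s + 6)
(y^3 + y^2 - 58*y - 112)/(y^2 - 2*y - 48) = (y^2 + 9*y + 14)/(y + 6)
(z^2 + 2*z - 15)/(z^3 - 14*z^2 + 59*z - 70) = (z^2 + 2*z - 15)/(z^3 - 14*z^2 + 59*z - 70)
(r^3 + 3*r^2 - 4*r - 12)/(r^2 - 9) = (r^2 - 4)/(r - 3)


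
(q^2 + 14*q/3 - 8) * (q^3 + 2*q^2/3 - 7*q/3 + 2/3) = q^5 + 16*q^4/3 - 65*q^3/9 - 140*q^2/9 + 196*q/9 - 16/3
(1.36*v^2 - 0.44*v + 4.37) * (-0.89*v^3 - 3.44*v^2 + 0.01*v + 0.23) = -1.2104*v^5 - 4.2868*v^4 - 2.3621*v^3 - 14.7244*v^2 - 0.0575*v + 1.0051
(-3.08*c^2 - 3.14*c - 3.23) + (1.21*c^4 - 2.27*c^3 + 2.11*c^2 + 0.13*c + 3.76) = 1.21*c^4 - 2.27*c^3 - 0.97*c^2 - 3.01*c + 0.53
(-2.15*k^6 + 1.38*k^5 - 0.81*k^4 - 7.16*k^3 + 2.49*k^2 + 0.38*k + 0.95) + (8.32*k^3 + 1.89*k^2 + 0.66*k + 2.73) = -2.15*k^6 + 1.38*k^5 - 0.81*k^4 + 1.16*k^3 + 4.38*k^2 + 1.04*k + 3.68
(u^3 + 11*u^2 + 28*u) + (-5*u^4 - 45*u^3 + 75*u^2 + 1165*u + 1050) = -5*u^4 - 44*u^3 + 86*u^2 + 1193*u + 1050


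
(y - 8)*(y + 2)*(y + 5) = y^3 - y^2 - 46*y - 80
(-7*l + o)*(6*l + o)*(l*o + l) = -42*l^3*o - 42*l^3 - l^2*o^2 - l^2*o + l*o^3 + l*o^2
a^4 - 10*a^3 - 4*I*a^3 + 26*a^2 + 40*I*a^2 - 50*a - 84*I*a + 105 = (a - 7)*(a - 3)*(a - 5*I)*(a + I)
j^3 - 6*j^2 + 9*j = j*(j - 3)^2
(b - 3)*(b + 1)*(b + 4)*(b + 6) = b^4 + 8*b^3 + b^2 - 78*b - 72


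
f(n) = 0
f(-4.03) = 0.00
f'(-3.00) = 0.00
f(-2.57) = 0.00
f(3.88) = 0.00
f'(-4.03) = 0.00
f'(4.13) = 0.00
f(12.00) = 0.00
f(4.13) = 0.00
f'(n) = 0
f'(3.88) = 0.00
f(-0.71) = 0.00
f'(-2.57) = 0.00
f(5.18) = 0.00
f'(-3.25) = 0.00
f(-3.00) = 0.00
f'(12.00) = 0.00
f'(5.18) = 0.00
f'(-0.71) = 0.00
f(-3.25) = 0.00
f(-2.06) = 0.00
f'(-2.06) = 0.00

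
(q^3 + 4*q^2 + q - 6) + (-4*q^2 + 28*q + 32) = q^3 + 29*q + 26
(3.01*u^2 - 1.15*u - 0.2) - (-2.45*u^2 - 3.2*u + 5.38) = 5.46*u^2 + 2.05*u - 5.58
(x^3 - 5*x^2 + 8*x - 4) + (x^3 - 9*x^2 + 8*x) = 2*x^3 - 14*x^2 + 16*x - 4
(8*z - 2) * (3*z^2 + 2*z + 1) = 24*z^3 + 10*z^2 + 4*z - 2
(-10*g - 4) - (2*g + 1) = -12*g - 5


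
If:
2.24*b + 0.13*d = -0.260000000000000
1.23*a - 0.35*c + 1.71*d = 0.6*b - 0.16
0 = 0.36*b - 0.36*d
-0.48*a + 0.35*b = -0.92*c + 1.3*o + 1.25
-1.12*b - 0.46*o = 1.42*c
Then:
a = 0.07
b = -0.11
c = 0.34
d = -0.11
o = -0.78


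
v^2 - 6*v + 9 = (v - 3)^2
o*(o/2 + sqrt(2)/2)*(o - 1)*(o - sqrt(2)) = o^4/2 - o^3/2 - o^2 + o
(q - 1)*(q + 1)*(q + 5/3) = q^3 + 5*q^2/3 - q - 5/3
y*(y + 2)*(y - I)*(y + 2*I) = y^4 + 2*y^3 + I*y^3 + 2*y^2 + 2*I*y^2 + 4*y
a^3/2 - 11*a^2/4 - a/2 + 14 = (a/2 + 1)*(a - 4)*(a - 7/2)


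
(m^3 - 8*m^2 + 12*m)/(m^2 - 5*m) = (m^2 - 8*m + 12)/(m - 5)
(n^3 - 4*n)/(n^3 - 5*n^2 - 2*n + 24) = n*(n - 2)/(n^2 - 7*n + 12)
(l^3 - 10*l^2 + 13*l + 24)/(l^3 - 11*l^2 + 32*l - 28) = (l^3 - 10*l^2 + 13*l + 24)/(l^3 - 11*l^2 + 32*l - 28)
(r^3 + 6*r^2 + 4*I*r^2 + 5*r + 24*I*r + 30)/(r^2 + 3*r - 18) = (r^2 + 4*I*r + 5)/(r - 3)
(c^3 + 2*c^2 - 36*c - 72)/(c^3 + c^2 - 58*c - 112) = (c^2 - 36)/(c^2 - c - 56)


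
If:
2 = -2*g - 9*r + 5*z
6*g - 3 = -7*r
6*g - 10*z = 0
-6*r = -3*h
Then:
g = 41/61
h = -18/61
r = -9/61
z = 123/305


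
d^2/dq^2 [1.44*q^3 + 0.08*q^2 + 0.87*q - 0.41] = 8.64*q + 0.16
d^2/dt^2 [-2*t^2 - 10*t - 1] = -4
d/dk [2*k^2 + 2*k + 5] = 4*k + 2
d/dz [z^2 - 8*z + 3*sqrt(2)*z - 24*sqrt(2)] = 2*z - 8 + 3*sqrt(2)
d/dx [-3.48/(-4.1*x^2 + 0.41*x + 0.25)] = (1.4268 - 28.536*x)/(-4.1*x^2 + 0.41*x + 0.25)^2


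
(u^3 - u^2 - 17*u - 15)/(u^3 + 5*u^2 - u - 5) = (u^2 - 2*u - 15)/(u^2 + 4*u - 5)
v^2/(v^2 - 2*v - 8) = v^2/(v^2 - 2*v - 8)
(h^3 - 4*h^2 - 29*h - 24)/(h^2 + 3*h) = h - 7 - 8/h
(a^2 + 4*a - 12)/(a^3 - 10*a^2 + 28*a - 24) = (a + 6)/(a^2 - 8*a + 12)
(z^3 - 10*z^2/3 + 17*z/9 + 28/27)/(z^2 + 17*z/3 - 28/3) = (z^2 - 2*z - 7/9)/(z + 7)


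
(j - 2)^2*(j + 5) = j^3 + j^2 - 16*j + 20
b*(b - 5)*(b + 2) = b^3 - 3*b^2 - 10*b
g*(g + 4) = g^2 + 4*g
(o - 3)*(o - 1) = o^2 - 4*o + 3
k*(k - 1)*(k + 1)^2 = k^4 + k^3 - k^2 - k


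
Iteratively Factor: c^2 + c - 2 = (c - 1)*(c + 2)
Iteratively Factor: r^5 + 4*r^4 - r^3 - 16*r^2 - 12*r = (r)*(r^4 + 4*r^3 - r^2 - 16*r - 12) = r*(r + 1)*(r^3 + 3*r^2 - 4*r - 12) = r*(r - 2)*(r + 1)*(r^2 + 5*r + 6) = r*(r - 2)*(r + 1)*(r + 2)*(r + 3)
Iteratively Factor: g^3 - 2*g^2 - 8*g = (g - 4)*(g^2 + 2*g) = (g - 4)*(g + 2)*(g)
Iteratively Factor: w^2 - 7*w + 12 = (w - 3)*(w - 4)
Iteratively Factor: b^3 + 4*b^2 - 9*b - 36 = (b + 4)*(b^2 - 9) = (b - 3)*(b + 4)*(b + 3)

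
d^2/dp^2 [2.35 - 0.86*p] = 0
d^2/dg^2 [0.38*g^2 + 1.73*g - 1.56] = 0.760000000000000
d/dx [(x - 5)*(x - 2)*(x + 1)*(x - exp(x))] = -x^3*exp(x) + 4*x^3 + 3*x^2*exp(x) - 18*x^2 + 9*x*exp(x) + 6*x - 13*exp(x) + 10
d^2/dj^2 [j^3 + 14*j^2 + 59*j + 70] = 6*j + 28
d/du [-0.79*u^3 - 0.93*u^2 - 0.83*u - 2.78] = -2.37*u^2 - 1.86*u - 0.83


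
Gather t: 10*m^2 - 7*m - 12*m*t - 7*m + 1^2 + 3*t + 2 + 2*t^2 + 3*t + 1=10*m^2 - 14*m + 2*t^2 + t*(6 - 12*m) + 4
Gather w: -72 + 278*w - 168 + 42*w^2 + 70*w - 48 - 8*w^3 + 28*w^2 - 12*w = -8*w^3 + 70*w^2 + 336*w - 288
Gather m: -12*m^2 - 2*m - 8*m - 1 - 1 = -12*m^2 - 10*m - 2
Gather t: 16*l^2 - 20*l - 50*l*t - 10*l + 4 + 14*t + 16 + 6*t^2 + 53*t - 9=16*l^2 - 30*l + 6*t^2 + t*(67 - 50*l) + 11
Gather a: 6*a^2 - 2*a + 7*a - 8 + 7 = 6*a^2 + 5*a - 1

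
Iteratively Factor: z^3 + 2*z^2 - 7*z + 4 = (z - 1)*(z^2 + 3*z - 4) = (z - 1)*(z + 4)*(z - 1)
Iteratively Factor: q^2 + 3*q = (q)*(q + 3)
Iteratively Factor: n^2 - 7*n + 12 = (n - 4)*(n - 3)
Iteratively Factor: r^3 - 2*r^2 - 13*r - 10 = (r + 1)*(r^2 - 3*r - 10) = (r + 1)*(r + 2)*(r - 5)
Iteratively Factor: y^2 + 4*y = (y)*(y + 4)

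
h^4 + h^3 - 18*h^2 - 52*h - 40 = (h - 5)*(h + 2)^3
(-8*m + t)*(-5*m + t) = 40*m^2 - 13*m*t + t^2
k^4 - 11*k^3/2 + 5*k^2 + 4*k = k*(k - 4)*(k - 2)*(k + 1/2)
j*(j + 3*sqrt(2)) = j^2 + 3*sqrt(2)*j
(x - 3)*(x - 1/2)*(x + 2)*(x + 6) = x^4 + 9*x^3/2 - 29*x^2/2 - 30*x + 18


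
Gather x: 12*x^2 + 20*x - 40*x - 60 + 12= 12*x^2 - 20*x - 48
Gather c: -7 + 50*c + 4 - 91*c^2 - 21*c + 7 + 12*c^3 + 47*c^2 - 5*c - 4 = 12*c^3 - 44*c^2 + 24*c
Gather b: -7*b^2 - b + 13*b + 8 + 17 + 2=-7*b^2 + 12*b + 27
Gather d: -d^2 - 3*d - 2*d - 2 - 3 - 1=-d^2 - 5*d - 6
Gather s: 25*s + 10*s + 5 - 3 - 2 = 35*s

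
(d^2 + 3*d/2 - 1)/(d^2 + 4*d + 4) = (d - 1/2)/(d + 2)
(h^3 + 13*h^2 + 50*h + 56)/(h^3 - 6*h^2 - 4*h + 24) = (h^2 + 11*h + 28)/(h^2 - 8*h + 12)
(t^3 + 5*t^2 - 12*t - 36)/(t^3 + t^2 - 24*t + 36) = (t + 2)/(t - 2)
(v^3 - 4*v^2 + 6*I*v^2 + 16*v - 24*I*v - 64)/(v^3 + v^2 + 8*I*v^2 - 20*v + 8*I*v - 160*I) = (v - 2*I)/(v + 5)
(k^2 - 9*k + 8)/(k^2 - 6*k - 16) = (k - 1)/(k + 2)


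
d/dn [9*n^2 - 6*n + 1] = 18*n - 6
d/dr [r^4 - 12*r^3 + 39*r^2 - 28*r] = 4*r^3 - 36*r^2 + 78*r - 28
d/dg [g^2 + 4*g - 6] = 2*g + 4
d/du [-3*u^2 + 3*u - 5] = 3 - 6*u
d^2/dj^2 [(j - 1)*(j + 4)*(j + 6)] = 6*j + 18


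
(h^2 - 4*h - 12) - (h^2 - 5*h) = h - 12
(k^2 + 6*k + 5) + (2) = k^2 + 6*k + 7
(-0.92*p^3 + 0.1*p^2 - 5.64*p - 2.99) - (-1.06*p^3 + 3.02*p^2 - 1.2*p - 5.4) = 0.14*p^3 - 2.92*p^2 - 4.44*p + 2.41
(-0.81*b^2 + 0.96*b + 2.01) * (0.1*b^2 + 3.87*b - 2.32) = -0.081*b^4 - 3.0387*b^3 + 5.7954*b^2 + 5.5515*b - 4.6632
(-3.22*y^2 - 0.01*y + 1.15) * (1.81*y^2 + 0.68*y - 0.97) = -5.8282*y^4 - 2.2077*y^3 + 5.1981*y^2 + 0.7917*y - 1.1155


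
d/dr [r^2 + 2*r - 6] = 2*r + 2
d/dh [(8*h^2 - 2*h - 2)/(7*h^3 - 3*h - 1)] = 2*((1 - 8*h)*(-7*h^3 + 3*h + 1) + 3*(7*h^2 - 1)*(-4*h^2 + h + 1))/(-7*h^3 + 3*h + 1)^2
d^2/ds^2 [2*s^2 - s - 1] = 4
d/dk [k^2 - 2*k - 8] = 2*k - 2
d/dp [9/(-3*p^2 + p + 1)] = 9*(6*p - 1)/(-3*p^2 + p + 1)^2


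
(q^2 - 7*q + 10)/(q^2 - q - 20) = (q - 2)/(q + 4)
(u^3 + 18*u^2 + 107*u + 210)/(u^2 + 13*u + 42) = u + 5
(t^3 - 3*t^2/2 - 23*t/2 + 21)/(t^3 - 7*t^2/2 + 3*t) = (2*t^2 + t - 21)/(t*(2*t - 3))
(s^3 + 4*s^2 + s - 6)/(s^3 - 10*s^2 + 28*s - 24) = (s^3 + 4*s^2 + s - 6)/(s^3 - 10*s^2 + 28*s - 24)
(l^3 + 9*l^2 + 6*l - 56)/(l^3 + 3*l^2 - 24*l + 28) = (l + 4)/(l - 2)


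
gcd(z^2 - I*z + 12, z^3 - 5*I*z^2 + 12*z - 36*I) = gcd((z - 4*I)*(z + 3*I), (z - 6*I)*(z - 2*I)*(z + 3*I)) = z + 3*I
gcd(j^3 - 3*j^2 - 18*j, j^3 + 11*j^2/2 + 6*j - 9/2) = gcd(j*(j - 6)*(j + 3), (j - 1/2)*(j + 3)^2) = j + 3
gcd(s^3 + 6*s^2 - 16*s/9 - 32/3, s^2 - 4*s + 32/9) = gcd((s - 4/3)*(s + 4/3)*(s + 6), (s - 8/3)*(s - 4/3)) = s - 4/3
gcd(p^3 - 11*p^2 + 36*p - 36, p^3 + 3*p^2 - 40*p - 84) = p - 6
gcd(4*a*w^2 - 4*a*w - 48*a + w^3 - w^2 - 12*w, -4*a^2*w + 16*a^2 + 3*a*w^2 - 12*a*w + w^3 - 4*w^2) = 4*a*w - 16*a + w^2 - 4*w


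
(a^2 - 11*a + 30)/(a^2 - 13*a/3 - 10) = 3*(a - 5)/(3*a + 5)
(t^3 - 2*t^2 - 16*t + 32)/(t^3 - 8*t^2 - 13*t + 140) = (t^2 - 6*t + 8)/(t^2 - 12*t + 35)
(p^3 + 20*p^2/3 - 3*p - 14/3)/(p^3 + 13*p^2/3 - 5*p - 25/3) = (3*p^3 + 20*p^2 - 9*p - 14)/(3*p^3 + 13*p^2 - 15*p - 25)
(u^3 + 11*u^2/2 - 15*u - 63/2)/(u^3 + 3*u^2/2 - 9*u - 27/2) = (u + 7)/(u + 3)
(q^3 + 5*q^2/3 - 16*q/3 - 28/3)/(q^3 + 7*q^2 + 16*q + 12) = (q - 7/3)/(q + 3)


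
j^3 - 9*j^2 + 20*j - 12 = (j - 6)*(j - 2)*(j - 1)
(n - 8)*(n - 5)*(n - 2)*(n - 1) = n^4 - 16*n^3 + 81*n^2 - 146*n + 80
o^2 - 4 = (o - 2)*(o + 2)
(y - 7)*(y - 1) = y^2 - 8*y + 7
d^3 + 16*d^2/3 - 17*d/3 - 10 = (d - 5/3)*(d + 1)*(d + 6)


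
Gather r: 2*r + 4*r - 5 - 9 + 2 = 6*r - 12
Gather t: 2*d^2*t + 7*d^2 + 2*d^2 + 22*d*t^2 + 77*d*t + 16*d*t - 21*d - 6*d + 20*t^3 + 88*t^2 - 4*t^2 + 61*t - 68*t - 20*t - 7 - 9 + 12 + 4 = 9*d^2 - 27*d + 20*t^3 + t^2*(22*d + 84) + t*(2*d^2 + 93*d - 27)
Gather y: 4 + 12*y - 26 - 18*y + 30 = 8 - 6*y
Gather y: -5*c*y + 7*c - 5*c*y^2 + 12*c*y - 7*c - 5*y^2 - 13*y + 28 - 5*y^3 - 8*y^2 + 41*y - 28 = -5*y^3 + y^2*(-5*c - 13) + y*(7*c + 28)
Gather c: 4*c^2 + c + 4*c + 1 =4*c^2 + 5*c + 1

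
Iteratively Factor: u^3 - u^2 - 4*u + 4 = (u - 1)*(u^2 - 4) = (u - 1)*(u + 2)*(u - 2)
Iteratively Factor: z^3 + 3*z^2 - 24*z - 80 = (z + 4)*(z^2 - z - 20) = (z - 5)*(z + 4)*(z + 4)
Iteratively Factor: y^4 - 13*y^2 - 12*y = (y)*(y^3 - 13*y - 12) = y*(y + 3)*(y^2 - 3*y - 4) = y*(y + 1)*(y + 3)*(y - 4)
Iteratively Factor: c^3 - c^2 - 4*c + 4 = (c + 2)*(c^2 - 3*c + 2) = (c - 2)*(c + 2)*(c - 1)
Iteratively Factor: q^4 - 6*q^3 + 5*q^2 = (q)*(q^3 - 6*q^2 + 5*q) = q*(q - 5)*(q^2 - q) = q^2*(q - 5)*(q - 1)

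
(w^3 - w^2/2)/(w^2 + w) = w*(2*w - 1)/(2*(w + 1))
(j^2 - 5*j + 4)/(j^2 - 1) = (j - 4)/(j + 1)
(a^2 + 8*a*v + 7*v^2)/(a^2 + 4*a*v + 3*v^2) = (a + 7*v)/(a + 3*v)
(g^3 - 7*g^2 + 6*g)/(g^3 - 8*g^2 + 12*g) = (g - 1)/(g - 2)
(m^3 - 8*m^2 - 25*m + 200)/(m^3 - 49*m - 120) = (m - 5)/(m + 3)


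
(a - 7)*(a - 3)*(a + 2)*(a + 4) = a^4 - 4*a^3 - 31*a^2 + 46*a + 168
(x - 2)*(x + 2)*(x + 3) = x^3 + 3*x^2 - 4*x - 12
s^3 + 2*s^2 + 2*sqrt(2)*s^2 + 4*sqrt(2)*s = s*(s + 2)*(s + 2*sqrt(2))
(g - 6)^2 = g^2 - 12*g + 36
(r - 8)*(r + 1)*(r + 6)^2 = r^4 + 5*r^3 - 56*r^2 - 348*r - 288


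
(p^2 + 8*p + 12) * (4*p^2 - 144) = 4*p^4 + 32*p^3 - 96*p^2 - 1152*p - 1728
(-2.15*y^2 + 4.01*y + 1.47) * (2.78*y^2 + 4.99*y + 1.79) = -5.977*y^4 + 0.419299999999998*y^3 + 20.248*y^2 + 14.5132*y + 2.6313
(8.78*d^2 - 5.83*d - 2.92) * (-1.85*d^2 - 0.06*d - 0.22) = -16.243*d^4 + 10.2587*d^3 + 3.8202*d^2 + 1.4578*d + 0.6424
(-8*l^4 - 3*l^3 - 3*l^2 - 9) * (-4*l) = 32*l^5 + 12*l^4 + 12*l^3 + 36*l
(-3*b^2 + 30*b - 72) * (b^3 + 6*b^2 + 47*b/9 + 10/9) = -3*b^5 + 12*b^4 + 277*b^3/3 - 836*b^2/3 - 1028*b/3 - 80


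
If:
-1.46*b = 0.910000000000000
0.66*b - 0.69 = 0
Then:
No Solution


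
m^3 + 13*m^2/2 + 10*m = m*(m + 5/2)*(m + 4)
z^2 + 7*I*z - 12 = (z + 3*I)*(z + 4*I)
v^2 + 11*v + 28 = (v + 4)*(v + 7)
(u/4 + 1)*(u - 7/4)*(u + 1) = u^3/4 + 13*u^2/16 - 19*u/16 - 7/4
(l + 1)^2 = l^2 + 2*l + 1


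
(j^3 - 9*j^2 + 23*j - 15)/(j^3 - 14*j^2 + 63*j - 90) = (j - 1)/(j - 6)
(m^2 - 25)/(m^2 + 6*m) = (m^2 - 25)/(m*(m + 6))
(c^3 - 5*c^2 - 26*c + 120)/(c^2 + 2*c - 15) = (c^2 - 10*c + 24)/(c - 3)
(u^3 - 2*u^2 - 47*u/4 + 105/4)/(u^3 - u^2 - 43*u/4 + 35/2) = (u - 3)/(u - 2)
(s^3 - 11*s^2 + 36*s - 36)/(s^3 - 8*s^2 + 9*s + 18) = (s - 2)/(s + 1)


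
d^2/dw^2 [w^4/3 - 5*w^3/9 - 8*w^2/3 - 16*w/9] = 4*w^2 - 10*w/3 - 16/3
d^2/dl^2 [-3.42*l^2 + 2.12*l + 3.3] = -6.84000000000000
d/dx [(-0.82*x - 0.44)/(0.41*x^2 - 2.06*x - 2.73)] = (0.3362*x^2 + 0.3608*x + 1.3322)/(0.1681*x^4 - 1.6892*x^3 + 2.005*x^2 + 11.2476*x + 7.4529)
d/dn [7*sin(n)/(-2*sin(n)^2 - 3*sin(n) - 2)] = -14*cos(n)^3/(3*sin(n) - cos(2*n) + 3)^2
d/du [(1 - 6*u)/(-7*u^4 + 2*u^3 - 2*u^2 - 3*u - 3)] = (-126*u^4 + 52*u^3 - 18*u^2 + 4*u + 21)/(49*u^8 - 28*u^7 + 32*u^6 + 34*u^5 + 34*u^4 + 21*u^2 + 18*u + 9)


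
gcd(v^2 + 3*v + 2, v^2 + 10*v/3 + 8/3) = v + 2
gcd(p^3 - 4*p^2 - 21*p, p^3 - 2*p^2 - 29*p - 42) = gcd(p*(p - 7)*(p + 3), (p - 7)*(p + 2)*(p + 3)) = p^2 - 4*p - 21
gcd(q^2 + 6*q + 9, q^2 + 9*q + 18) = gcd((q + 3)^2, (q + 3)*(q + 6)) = q + 3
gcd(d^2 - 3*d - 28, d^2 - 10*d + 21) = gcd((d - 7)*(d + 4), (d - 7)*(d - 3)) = d - 7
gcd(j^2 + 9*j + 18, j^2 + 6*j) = j + 6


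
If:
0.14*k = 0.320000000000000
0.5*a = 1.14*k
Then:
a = 5.21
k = 2.29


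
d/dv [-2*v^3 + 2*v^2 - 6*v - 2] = -6*v^2 + 4*v - 6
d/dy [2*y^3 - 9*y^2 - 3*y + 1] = 6*y^2 - 18*y - 3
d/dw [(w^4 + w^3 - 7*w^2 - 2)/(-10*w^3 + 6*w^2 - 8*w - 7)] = (-10*w^6 + 12*w^5 - 88*w^4 - 44*w^3 - 25*w^2 + 122*w - 16)/(100*w^6 - 120*w^5 + 196*w^4 + 44*w^3 - 20*w^2 + 112*w + 49)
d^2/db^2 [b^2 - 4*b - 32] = 2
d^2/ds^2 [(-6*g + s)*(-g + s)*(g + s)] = -12*g + 6*s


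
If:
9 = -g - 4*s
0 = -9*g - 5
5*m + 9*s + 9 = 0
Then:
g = -5/9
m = 2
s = -19/9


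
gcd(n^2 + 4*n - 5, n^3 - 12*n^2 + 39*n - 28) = n - 1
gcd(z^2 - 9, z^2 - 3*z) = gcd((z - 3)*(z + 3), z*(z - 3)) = z - 3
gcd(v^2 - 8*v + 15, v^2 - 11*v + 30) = v - 5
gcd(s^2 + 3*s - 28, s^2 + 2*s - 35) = s + 7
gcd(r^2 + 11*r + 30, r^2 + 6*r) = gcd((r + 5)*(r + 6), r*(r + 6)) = r + 6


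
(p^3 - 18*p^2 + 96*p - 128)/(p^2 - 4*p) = (p^3 - 18*p^2 + 96*p - 128)/(p*(p - 4))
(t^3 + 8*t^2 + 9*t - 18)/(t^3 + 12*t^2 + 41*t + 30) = (t^2 + 2*t - 3)/(t^2 + 6*t + 5)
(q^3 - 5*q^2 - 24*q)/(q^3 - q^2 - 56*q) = (q + 3)/(q + 7)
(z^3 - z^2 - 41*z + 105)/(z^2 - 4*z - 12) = (-z^3 + z^2 + 41*z - 105)/(-z^2 + 4*z + 12)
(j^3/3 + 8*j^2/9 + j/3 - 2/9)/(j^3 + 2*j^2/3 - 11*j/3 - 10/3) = (3*j^2 + 5*j - 2)/(3*(3*j^2 - j - 10))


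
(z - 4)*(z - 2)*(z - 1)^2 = z^4 - 8*z^3 + 21*z^2 - 22*z + 8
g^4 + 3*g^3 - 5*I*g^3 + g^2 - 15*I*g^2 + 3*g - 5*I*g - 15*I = (g + 3)*(g - 5*I)*(g - I)*(g + I)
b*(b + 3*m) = b^2 + 3*b*m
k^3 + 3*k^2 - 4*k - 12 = (k - 2)*(k + 2)*(k + 3)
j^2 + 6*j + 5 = (j + 1)*(j + 5)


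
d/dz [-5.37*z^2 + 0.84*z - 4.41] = 0.84 - 10.74*z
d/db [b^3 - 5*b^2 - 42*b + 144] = 3*b^2 - 10*b - 42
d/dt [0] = 0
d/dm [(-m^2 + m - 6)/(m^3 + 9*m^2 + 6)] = (3*m*(m + 6)*(m^2 - m + 6) + (1 - 2*m)*(m^3 + 9*m^2 + 6))/(m^3 + 9*m^2 + 6)^2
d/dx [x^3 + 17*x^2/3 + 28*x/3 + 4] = 3*x^2 + 34*x/3 + 28/3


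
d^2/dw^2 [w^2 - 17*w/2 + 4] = 2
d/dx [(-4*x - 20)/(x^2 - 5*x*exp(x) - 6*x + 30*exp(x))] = 4*(-x^2 + 5*x*exp(x) + 6*x - (x + 5)*(5*x*exp(x) - 2*x - 25*exp(x) + 6) - 30*exp(x))/(x^2 - 5*x*exp(x) - 6*x + 30*exp(x))^2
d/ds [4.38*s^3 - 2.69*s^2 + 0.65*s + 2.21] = 13.14*s^2 - 5.38*s + 0.65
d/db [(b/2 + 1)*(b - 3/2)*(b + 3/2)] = 3*b^2/2 + 2*b - 9/8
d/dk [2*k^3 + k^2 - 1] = 2*k*(3*k + 1)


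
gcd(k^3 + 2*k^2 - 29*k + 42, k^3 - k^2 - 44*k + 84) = k^2 + 5*k - 14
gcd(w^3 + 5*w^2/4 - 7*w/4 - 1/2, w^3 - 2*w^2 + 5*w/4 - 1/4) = w - 1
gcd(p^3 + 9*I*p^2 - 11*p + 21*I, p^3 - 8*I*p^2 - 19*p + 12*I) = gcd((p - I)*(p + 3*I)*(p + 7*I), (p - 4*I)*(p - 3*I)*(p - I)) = p - I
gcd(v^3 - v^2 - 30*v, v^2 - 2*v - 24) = v - 6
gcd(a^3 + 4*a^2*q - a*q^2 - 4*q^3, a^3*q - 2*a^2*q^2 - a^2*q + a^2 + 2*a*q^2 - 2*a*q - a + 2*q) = 1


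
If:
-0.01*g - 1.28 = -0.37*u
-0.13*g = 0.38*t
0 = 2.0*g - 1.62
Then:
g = 0.81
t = -0.28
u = 3.48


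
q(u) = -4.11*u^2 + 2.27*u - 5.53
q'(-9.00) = 76.25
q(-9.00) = -358.87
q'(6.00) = -47.05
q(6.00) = -139.87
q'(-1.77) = 16.82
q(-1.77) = -22.42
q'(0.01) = 2.19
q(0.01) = -5.51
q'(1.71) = -11.79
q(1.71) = -13.67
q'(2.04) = -14.50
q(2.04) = -18.00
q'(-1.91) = 17.97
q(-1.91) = -24.86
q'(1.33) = -8.66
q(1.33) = -9.78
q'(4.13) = -31.68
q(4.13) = -66.26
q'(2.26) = -16.31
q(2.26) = -21.39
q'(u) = 2.27 - 8.22*u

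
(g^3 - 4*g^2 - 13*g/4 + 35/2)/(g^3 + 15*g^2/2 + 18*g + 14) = (4*g^2 - 24*g + 35)/(2*(2*g^2 + 11*g + 14))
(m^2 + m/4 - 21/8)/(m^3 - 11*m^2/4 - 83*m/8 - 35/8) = (2*m - 3)/(2*m^2 - 9*m - 5)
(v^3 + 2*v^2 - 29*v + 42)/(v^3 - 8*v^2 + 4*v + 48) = (v^3 + 2*v^2 - 29*v + 42)/(v^3 - 8*v^2 + 4*v + 48)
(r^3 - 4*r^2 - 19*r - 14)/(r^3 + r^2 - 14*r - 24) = (r^2 - 6*r - 7)/(r^2 - r - 12)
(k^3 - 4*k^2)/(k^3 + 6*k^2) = (k - 4)/(k + 6)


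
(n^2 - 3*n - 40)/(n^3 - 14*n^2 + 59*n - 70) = (n^2 - 3*n - 40)/(n^3 - 14*n^2 + 59*n - 70)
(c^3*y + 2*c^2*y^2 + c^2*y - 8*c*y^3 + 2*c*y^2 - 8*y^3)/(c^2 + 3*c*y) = y*(c^3 + 2*c^2*y + c^2 - 8*c*y^2 + 2*c*y - 8*y^2)/(c*(c + 3*y))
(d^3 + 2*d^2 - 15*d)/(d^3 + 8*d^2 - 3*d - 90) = d/(d + 6)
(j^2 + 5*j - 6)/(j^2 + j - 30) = (j - 1)/(j - 5)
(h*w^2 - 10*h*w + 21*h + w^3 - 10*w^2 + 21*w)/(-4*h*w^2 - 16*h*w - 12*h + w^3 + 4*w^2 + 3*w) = (-h*w^2 + 10*h*w - 21*h - w^3 + 10*w^2 - 21*w)/(4*h*w^2 + 16*h*w + 12*h - w^3 - 4*w^2 - 3*w)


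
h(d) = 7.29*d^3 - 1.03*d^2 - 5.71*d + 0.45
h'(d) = 21.87*d^2 - 2.06*d - 5.71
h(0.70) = -1.55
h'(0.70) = 3.56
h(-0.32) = 1.93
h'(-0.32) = -2.81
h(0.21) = -0.73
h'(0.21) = -5.18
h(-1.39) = -13.18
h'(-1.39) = 39.41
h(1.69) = 23.05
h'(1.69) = 53.27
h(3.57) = 298.63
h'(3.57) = 265.67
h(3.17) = 204.22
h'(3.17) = 207.53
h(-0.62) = 1.86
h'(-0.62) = 3.97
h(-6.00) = -1577.01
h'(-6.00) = 793.97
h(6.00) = 1503.75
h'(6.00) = 769.25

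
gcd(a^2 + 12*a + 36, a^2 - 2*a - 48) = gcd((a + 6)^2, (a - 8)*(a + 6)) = a + 6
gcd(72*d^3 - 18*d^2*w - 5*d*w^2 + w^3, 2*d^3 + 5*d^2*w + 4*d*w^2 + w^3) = 1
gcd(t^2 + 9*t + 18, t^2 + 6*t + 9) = t + 3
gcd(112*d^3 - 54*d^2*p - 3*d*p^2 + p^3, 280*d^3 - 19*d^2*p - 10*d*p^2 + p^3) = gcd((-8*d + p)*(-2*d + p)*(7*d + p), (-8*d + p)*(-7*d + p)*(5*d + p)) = -8*d + p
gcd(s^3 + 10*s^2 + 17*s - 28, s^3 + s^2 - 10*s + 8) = s^2 + 3*s - 4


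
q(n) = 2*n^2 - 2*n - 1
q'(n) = 4*n - 2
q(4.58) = 31.79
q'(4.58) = 16.32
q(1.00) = -1.00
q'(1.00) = 2.00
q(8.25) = 118.62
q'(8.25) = 31.00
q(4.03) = 23.42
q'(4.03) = 14.12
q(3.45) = 15.90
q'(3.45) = 11.80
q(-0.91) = 2.48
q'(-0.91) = -5.64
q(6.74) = 76.38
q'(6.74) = 24.96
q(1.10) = -0.78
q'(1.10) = 2.40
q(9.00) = 143.00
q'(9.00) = 34.00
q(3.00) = 11.00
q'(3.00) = 10.00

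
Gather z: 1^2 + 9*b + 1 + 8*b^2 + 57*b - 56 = 8*b^2 + 66*b - 54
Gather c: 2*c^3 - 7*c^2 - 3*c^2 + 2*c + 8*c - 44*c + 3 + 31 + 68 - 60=2*c^3 - 10*c^2 - 34*c + 42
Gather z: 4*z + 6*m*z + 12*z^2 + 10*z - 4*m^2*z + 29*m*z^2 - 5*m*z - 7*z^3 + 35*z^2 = -7*z^3 + z^2*(29*m + 47) + z*(-4*m^2 + m + 14)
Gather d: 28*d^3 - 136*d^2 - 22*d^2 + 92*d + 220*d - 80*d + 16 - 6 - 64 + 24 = 28*d^3 - 158*d^2 + 232*d - 30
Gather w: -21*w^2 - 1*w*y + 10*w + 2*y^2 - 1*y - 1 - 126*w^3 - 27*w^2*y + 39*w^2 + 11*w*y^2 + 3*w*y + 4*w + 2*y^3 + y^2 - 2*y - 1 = -126*w^3 + w^2*(18 - 27*y) + w*(11*y^2 + 2*y + 14) + 2*y^3 + 3*y^2 - 3*y - 2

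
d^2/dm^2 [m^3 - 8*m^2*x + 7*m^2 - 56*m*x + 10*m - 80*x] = 6*m - 16*x + 14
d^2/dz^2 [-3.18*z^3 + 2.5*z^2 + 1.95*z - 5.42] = 5.0 - 19.08*z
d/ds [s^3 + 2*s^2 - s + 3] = 3*s^2 + 4*s - 1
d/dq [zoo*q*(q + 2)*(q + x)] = zoo*(q^2 + q*x + q + x)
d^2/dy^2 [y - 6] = 0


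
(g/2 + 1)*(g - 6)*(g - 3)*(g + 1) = g^4/2 - 3*g^3 - 7*g^2/2 + 18*g + 18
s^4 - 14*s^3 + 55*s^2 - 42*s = s*(s - 7)*(s - 6)*(s - 1)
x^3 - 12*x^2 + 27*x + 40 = (x - 8)*(x - 5)*(x + 1)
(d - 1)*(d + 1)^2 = d^3 + d^2 - d - 1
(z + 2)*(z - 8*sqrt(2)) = z^2 - 8*sqrt(2)*z + 2*z - 16*sqrt(2)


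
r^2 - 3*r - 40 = (r - 8)*(r + 5)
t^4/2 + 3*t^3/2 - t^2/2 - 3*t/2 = t*(t/2 + 1/2)*(t - 1)*(t + 3)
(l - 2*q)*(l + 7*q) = l^2 + 5*l*q - 14*q^2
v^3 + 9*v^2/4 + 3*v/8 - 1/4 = (v - 1/4)*(v + 1/2)*(v + 2)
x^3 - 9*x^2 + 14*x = x*(x - 7)*(x - 2)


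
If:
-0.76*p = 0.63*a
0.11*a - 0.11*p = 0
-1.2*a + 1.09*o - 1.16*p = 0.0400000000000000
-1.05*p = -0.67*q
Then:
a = 0.00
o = 0.04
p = 0.00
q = 0.00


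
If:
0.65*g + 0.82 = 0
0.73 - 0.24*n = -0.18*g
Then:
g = -1.26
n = 2.10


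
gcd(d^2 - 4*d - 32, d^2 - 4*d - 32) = d^2 - 4*d - 32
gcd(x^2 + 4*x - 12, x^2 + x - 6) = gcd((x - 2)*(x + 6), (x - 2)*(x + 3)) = x - 2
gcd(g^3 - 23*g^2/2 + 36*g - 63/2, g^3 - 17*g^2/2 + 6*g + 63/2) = g^2 - 10*g + 21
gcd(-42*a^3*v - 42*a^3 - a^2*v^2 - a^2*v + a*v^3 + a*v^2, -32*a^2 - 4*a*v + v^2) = 1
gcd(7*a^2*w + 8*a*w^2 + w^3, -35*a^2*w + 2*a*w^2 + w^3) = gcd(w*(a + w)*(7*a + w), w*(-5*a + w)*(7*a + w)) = 7*a*w + w^2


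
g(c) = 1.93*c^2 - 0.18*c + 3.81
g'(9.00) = 34.56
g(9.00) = 158.52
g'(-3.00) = -11.76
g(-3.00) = 21.72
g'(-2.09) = -8.25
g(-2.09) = 12.62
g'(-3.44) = -13.46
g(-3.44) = 27.27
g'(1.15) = 4.26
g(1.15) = 6.16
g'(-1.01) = -4.08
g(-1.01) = 5.96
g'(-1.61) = -6.39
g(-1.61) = 9.10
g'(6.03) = 23.10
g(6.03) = 72.90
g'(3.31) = 12.60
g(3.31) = 24.36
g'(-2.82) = -11.07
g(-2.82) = 19.67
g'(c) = 3.86*c - 0.18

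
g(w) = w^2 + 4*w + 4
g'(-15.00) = -26.00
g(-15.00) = 169.00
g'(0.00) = 4.00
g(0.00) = 4.00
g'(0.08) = 4.16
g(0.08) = 4.33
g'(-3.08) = -2.16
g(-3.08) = 1.17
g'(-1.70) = 0.60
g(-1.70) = 0.09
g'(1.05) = 6.10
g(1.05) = 9.30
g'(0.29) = 4.58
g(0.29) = 5.24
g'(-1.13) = 1.74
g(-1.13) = 0.76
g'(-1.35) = 1.30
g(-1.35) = 0.42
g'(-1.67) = 0.66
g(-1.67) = 0.11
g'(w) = 2*w + 4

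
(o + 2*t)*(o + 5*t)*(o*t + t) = o^3*t + 7*o^2*t^2 + o^2*t + 10*o*t^3 + 7*o*t^2 + 10*t^3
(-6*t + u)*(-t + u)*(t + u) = 6*t^3 - t^2*u - 6*t*u^2 + u^3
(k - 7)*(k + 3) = k^2 - 4*k - 21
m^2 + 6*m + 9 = (m + 3)^2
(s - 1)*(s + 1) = s^2 - 1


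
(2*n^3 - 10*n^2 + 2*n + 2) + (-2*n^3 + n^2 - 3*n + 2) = -9*n^2 - n + 4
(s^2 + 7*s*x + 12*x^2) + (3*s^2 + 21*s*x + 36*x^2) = 4*s^2 + 28*s*x + 48*x^2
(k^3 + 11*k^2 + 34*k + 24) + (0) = k^3 + 11*k^2 + 34*k + 24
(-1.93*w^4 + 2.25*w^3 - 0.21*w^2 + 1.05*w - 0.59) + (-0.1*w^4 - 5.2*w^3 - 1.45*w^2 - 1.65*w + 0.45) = -2.03*w^4 - 2.95*w^3 - 1.66*w^2 - 0.6*w - 0.14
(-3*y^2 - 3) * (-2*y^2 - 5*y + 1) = 6*y^4 + 15*y^3 + 3*y^2 + 15*y - 3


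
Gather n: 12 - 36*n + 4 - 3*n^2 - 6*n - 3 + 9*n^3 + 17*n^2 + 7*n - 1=9*n^3 + 14*n^2 - 35*n + 12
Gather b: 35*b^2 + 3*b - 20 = 35*b^2 + 3*b - 20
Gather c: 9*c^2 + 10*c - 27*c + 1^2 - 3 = 9*c^2 - 17*c - 2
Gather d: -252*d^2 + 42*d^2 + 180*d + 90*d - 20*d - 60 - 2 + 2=-210*d^2 + 250*d - 60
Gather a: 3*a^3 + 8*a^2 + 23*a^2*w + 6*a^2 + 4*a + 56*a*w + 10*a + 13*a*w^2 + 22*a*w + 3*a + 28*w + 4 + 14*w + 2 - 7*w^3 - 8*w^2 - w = 3*a^3 + a^2*(23*w + 14) + a*(13*w^2 + 78*w + 17) - 7*w^3 - 8*w^2 + 41*w + 6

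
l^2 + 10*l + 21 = (l + 3)*(l + 7)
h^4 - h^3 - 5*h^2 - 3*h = h*(h - 3)*(h + 1)^2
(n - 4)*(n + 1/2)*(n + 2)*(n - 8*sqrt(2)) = n^4 - 8*sqrt(2)*n^3 - 3*n^3/2 - 9*n^2 + 12*sqrt(2)*n^2 - 4*n + 72*sqrt(2)*n + 32*sqrt(2)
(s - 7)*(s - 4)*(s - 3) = s^3 - 14*s^2 + 61*s - 84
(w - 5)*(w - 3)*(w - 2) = w^3 - 10*w^2 + 31*w - 30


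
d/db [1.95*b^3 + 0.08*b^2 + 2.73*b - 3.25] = 5.85*b^2 + 0.16*b + 2.73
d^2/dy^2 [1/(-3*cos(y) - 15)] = (cos(y)^2 - 5*cos(y) - 2)/(3*(cos(y) + 5)^3)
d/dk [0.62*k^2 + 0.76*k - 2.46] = 1.24*k + 0.76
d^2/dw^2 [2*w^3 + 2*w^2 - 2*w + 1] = 12*w + 4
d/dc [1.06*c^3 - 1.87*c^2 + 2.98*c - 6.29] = 3.18*c^2 - 3.74*c + 2.98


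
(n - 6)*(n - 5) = n^2 - 11*n + 30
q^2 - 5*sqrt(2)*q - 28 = (q - 7*sqrt(2))*(q + 2*sqrt(2))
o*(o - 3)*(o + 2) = o^3 - o^2 - 6*o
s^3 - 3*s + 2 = (s - 1)^2*(s + 2)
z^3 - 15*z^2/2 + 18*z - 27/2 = (z - 3)^2*(z - 3/2)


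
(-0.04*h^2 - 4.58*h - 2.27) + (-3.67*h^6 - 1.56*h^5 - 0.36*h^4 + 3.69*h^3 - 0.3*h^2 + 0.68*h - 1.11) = -3.67*h^6 - 1.56*h^5 - 0.36*h^4 + 3.69*h^3 - 0.34*h^2 - 3.9*h - 3.38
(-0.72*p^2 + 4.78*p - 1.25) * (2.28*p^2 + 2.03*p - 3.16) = -1.6416*p^4 + 9.4368*p^3 + 9.1286*p^2 - 17.6423*p + 3.95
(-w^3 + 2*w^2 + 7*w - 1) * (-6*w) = 6*w^4 - 12*w^3 - 42*w^2 + 6*w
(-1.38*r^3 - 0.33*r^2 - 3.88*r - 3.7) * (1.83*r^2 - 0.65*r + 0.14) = -2.5254*r^5 + 0.2931*r^4 - 7.0791*r^3 - 4.2952*r^2 + 1.8618*r - 0.518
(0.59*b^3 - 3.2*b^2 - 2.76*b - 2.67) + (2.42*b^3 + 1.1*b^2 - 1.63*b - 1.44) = 3.01*b^3 - 2.1*b^2 - 4.39*b - 4.11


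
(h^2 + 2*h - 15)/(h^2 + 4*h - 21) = (h + 5)/(h + 7)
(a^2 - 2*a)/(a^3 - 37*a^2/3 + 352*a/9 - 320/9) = 9*a*(a - 2)/(9*a^3 - 111*a^2 + 352*a - 320)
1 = 1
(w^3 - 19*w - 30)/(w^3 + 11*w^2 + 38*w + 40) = (w^2 - 2*w - 15)/(w^2 + 9*w + 20)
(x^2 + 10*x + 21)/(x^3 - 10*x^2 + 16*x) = (x^2 + 10*x + 21)/(x*(x^2 - 10*x + 16))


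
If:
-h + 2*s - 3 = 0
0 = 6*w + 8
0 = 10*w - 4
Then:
No Solution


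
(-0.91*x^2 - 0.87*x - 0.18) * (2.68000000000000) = -2.4388*x^2 - 2.3316*x - 0.4824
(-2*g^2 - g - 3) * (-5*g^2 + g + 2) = 10*g^4 + 3*g^3 + 10*g^2 - 5*g - 6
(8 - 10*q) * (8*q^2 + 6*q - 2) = -80*q^3 + 4*q^2 + 68*q - 16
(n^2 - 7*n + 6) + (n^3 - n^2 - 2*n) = n^3 - 9*n + 6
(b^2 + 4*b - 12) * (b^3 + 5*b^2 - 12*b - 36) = b^5 + 9*b^4 - 4*b^3 - 144*b^2 + 432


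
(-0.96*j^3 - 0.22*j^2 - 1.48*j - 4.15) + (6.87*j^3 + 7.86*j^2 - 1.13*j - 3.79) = 5.91*j^3 + 7.64*j^2 - 2.61*j - 7.94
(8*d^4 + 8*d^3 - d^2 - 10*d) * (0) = 0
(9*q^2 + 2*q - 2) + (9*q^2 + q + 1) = 18*q^2 + 3*q - 1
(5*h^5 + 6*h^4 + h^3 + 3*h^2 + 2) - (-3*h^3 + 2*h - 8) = 5*h^5 + 6*h^4 + 4*h^3 + 3*h^2 - 2*h + 10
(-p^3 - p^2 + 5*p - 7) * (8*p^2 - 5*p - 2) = -8*p^5 - 3*p^4 + 47*p^3 - 79*p^2 + 25*p + 14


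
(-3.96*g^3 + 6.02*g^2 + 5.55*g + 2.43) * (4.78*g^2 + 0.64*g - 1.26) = -18.9288*g^5 + 26.2412*g^4 + 35.3714*g^3 + 7.5822*g^2 - 5.4378*g - 3.0618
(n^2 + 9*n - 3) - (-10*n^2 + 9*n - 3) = 11*n^2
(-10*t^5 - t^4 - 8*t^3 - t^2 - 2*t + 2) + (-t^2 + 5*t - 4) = -10*t^5 - t^4 - 8*t^3 - 2*t^2 + 3*t - 2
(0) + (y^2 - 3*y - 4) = y^2 - 3*y - 4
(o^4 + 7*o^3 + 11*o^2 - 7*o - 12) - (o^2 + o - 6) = o^4 + 7*o^3 + 10*o^2 - 8*o - 6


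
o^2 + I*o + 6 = (o - 2*I)*(o + 3*I)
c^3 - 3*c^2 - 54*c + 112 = (c - 8)*(c - 2)*(c + 7)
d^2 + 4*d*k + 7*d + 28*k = (d + 7)*(d + 4*k)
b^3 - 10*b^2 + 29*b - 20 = (b - 5)*(b - 4)*(b - 1)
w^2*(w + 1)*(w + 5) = w^4 + 6*w^3 + 5*w^2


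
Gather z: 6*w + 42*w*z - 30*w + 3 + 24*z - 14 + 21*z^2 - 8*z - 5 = -24*w + 21*z^2 + z*(42*w + 16) - 16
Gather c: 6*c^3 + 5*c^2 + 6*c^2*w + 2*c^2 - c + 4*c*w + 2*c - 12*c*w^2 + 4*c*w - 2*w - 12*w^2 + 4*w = 6*c^3 + c^2*(6*w + 7) + c*(-12*w^2 + 8*w + 1) - 12*w^2 + 2*w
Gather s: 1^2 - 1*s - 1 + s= 0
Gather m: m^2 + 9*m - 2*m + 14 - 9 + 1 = m^2 + 7*m + 6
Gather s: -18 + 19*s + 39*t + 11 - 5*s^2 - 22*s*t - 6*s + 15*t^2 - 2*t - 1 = -5*s^2 + s*(13 - 22*t) + 15*t^2 + 37*t - 8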